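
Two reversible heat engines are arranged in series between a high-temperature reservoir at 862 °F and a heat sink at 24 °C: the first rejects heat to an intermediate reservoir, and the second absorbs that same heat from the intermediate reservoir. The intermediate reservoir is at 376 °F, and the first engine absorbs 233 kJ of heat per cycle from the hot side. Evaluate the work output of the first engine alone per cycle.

W₁ ≈ 85.7 kJ

T_H = 862 °F → (862 − 32) × 5/9 = 461.11 °C = 734.26 K.
T_C = 24 °C → 24 + 273.15 = 297.15 K.
T_m = 376 °F → (376 − 32) × 5/9 = 191.11 °C = 464.26 K.
First-stage efficiency η₁ = 1 − T_m/T_H = 1 − 464.26/734.26 = 0.3677.
W₁ = η₁·Q_H = 0.3677 × 233 = 85.7 kJ.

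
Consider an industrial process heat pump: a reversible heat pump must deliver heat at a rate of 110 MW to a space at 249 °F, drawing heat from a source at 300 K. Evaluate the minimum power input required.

T_H = 249 °F → (249 − 32) × 5/9 = 120.56 °C = 393.71 K.
For a reversible heat pump, COP_HP = T_H/(T_H − T_C) = 393.71/93.71 = 4.2015.
W = Q_H/COP_HP = 110/4.2015 = 26.2 MW.

Ẇ_in ≈ 26.2 MW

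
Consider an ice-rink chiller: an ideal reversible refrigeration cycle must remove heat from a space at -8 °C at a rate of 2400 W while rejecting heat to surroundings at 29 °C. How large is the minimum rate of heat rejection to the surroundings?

Q̇_H ≈ 2730 W

T_H = 29 °C → 29 + 273.15 = 302.15 K.
T_C = -8 °C → -8 + 273.15 = 265.15 K.
For a reversible cycle Q_H/Q_C = T_H/T_C, so Q_H = Q_C·T_H/T_C = 2400 × 302.15/265.15 = 2730 W.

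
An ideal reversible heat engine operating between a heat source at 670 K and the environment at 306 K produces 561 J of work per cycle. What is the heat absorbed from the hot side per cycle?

Q_H ≈ 1030 J

The Carnot efficiency is η = 1 − T_C/T_H = 1 − 306.00/670.00 = 0.5433.
Q_H = W/η = 561/0.5433 = 1030 J.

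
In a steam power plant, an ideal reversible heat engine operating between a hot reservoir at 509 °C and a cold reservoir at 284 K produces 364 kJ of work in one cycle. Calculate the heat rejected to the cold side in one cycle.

Q_C ≈ 208 kJ

T_H = 509 °C → 509 + 273.15 = 782.15 K.
Since the cycle is reversible, η = 1 − T_C/T_H = 1 − 284.00/782.15 = 0.6369.
Since Q_C/Q_H = T_C/T_H and Q_H = W/η, Q_C = W·T_C/(T_H − T_C) = 364 × 284.00/498.15 = 208 kJ.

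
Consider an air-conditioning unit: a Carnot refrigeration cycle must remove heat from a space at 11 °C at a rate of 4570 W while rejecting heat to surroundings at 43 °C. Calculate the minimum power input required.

T_H = 43 °C → 43 + 273.15 = 316.15 K.
T_C = 11 °C → 11 + 273.15 = 284.15 K.
The reversible coefficient of performance is COP_R = T_C/(T_H − T_C) = 284.15/32.00 = 8.8797.
W = Q_C/COP_R = 4570/8.8797 = 515 W.

Ẇ_in ≈ 515 W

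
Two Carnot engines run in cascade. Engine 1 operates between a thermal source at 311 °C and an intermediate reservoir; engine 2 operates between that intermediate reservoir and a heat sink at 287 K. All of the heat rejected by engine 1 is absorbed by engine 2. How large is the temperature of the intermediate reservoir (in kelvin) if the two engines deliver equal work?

T_m ≈ 435.6 K

T_H = 311 °C → 311 + 273.15 = 584.15 K.
For reversible stages Q_m = Q_H·(T_m/T_H). Setting W₁ = Q_H(1 − T_m/T_H) equal to W₂ = Q_m(1 − T_C/T_m) = Q_H·(T_m − T_C)/T_H gives T_H − T_m = T_m − T_C, so T_m = (T_H + T_C)/2 = (584.15 + 287.00)/2 = 435.6 K.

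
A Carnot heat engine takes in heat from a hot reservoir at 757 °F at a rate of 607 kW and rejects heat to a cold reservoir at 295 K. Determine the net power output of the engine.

T_H = 757 °F → (757 − 32) × 5/9 = 402.78 °C = 675.93 K.
For a reversible engine, η = 1 − T_C/T_H = 1 − 295.00/675.93 = 0.5636.
W = η·Q_H = 0.5636 × 607 = 342 kW.

Ẇ ≈ 342 kW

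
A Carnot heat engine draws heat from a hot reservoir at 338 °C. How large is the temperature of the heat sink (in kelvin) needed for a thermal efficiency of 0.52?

T_H = 338 °C → 338 + 273.15 = 611.15 K.
From η = 1 − T_C/T_H, T_C = T_H·(1 − η) = 611.15 × (1 − 0.52) = 293.4 K.

T_C ≈ 293.4 K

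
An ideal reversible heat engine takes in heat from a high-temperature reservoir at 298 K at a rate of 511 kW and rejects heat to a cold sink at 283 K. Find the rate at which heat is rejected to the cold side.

For a reversible engine, η = 1 − T_C/T_H = 1 − 283.00/298.00 = 0.0503.
For a reversible cycle Q_C/Q_H = T_C/T_H, so Q_C = 511 × 283.00/298.00 = 485 kW.

Q̇_C ≈ 485 kW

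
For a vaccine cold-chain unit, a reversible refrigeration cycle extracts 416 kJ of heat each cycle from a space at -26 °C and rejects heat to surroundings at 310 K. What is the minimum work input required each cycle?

T_C = -26 °C → -26 + 273.15 = 247.15 K.
COP_R = T_C/(T_H − T_C) = 247.15/62.85 = 3.9324.
W = Q_C/COP_R = 416/3.9324 = 106 kJ.

W_in ≈ 106 kJ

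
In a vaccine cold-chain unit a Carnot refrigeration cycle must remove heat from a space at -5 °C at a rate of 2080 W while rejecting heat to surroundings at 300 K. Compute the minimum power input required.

T_C = -5 °C → -5 + 273.15 = 268.15 K.
The reversible coefficient of performance is COP_R = T_C/(T_H − T_C) = 268.15/31.85 = 8.4192.
W = Q_C/COP_R = 2080/8.4192 = 247.1 W.

Ẇ_in ≈ 247.1 W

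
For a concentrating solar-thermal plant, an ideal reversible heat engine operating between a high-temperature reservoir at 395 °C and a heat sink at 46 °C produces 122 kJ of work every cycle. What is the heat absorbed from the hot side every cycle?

T_H = 395 °C → 395 + 273.15 = 668.15 K.
T_C = 46 °C → 46 + 273.15 = 319.15 K.
Carnot efficiency: η = 1 − T_C/T_H = 1 − 319.15/668.15 = 0.5223.
Q_H = W/η = 122/0.5223 = 234 kJ.

Q_H ≈ 234 kJ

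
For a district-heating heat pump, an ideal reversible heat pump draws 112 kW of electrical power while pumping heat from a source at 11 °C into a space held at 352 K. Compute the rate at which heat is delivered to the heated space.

Q̇_H ≈ 581 kW

T_C = 11 °C → 11 + 273.15 = 284.15 K.
The Carnot heat-pump COP is COP_HP = T_H/(T_H − T_C) = 352.00/67.85 = 5.1879.
Q_H = COP_HP · W = 5.1879 × 112 = 581 kW.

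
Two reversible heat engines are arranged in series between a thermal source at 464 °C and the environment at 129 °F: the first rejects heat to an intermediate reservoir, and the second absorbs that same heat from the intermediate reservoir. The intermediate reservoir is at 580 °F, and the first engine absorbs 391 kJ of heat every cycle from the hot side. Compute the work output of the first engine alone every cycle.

W₁ ≈ 84.6 kJ

T_H = 464 °C → 464 + 273.15 = 737.15 K.
T_C = 129 °F → (129 − 32) × 5/9 = 53.89 °C = 327.04 K.
T_m = 580 °F → (580 − 32) × 5/9 = 304.44 °C = 577.59 K.
First-stage efficiency η₁ = 1 − T_m/T_H = 1 − 577.59/737.15 = 0.2164.
W₁ = η₁·Q_H = 0.2164 × 391 = 84.6 kJ.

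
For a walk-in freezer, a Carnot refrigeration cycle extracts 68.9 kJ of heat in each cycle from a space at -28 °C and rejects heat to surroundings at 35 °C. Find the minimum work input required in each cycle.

W_in ≈ 17.71 kJ

T_H = 35 °C → 35 + 273.15 = 308.15 K.
T_C = -28 °C → -28 + 273.15 = 245.15 K.
The reversible coefficient of performance is COP_R = T_C/(T_H − T_C) = 245.15/63.00 = 3.8913.
W = Q_C/COP_R = 68.9/3.8913 = 17.71 kJ.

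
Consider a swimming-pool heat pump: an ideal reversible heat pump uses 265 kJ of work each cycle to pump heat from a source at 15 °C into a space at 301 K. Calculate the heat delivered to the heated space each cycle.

Q_H ≈ 6210 kJ

T_C = 15 °C → 15 + 273.15 = 288.15 K.
The Carnot heat-pump COP is COP_HP = T_H/(T_H − T_C) = 301.00/12.85 = 23.4241.
Q_H = COP_HP · W = 23.4241 × 265 = 6210 kJ.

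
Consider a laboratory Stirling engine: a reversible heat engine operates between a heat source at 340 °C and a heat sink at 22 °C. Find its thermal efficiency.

T_H = 340 °C → 340 + 273.15 = 613.15 K.
T_C = 22 °C → 22 + 273.15 = 295.15 K.
The Carnot efficiency is η = 1 − T_C/T_H = 1 − 295.15/613.15 = 0.519.

η ≈ 0.519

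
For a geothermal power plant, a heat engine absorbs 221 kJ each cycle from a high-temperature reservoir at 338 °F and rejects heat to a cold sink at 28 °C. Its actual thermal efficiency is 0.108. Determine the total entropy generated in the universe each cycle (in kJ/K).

ΔS_univ ≈ 0.156 kJ/K

T_H = 338 °F → (338 − 32) × 5/9 = 170.00 °C = 443.15 K.
T_C = 28 °C → 28 + 273.15 = 301.15 K.
W = η·Q_H = 0.108 × 221 = 23.87 kJ, so Q_C = Q_H − W = 197.1 kJ.
Entropy balance on the reservoirs: −Q_H/T_H = -0.4987 kJ/K, +Q_C/T_C = 0.6546 kJ/K.
ΔS_univ = −Q_H/T_H + Q_C/T_C = 0.156 kJ/K (> 0, since η = 0.108 < η_Carnot = 0.320).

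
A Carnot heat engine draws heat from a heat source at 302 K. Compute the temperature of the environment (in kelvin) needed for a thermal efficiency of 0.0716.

From η = 1 − T_C/T_H, T_C = T_H·(1 − η) = 302.00 × (1 − 0.0716) = 280 K.

T_C ≈ 280 K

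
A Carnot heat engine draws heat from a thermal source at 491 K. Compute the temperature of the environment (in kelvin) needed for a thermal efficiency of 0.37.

T_C ≈ 309 K

From η = 1 − T_C/T_H, T_C = T_H·(1 − η) = 491.00 × (1 − 0.37) = 309 K.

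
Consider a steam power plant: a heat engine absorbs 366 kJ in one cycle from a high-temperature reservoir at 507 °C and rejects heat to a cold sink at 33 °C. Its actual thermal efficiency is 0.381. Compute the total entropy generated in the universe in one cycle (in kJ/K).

ΔS_univ ≈ 0.2709 kJ/K

T_H = 507 °C → 507 + 273.15 = 780.15 K.
T_C = 33 °C → 33 + 273.15 = 306.15 K.
W = η·Q_H = 0.381 × 366 = 139.4 kJ, so Q_C = Q_H − W = 226.6 kJ.
Entropy balance on the reservoirs: −Q_H/T_H = -0.4691 kJ/K, +Q_C/T_C = 0.7400 kJ/K.
ΔS_univ = −Q_H/T_H + Q_C/T_C = 0.2709 kJ/K (> 0, since η = 0.381 < η_Carnot = 0.608).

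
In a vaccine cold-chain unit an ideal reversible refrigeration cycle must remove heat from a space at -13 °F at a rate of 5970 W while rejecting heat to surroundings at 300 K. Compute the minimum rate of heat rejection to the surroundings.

T_C = -13 °F → (-13 − 32) × 5/9 = -25.00 °C = 248.15 K.
For a reversible cycle Q_H/Q_C = T_H/T_C, so Q_H = Q_C·T_H/T_C = 5970 × 300.00/248.15 = 7220 W.

Q̇_H ≈ 7220 W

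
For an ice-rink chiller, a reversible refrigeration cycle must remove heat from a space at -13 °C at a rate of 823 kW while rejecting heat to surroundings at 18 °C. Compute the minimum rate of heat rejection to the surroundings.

T_H = 18 °C → 18 + 273.15 = 291.15 K.
T_C = -13 °C → -13 + 273.15 = 260.15 K.
For a reversible cycle Q_H/Q_C = T_H/T_C, so Q_H = Q_C·T_H/T_C = 823 × 291.15/260.15 = 921.1 kW.

Q̇_H ≈ 921.1 kW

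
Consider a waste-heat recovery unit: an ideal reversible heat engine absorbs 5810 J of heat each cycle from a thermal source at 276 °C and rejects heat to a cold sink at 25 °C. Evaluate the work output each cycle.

T_H = 276 °C → 276 + 273.15 = 549.15 K.
T_C = 25 °C → 25 + 273.15 = 298.15 K.
For a reversible engine, η = 1 − T_C/T_H = 1 − 298.15/549.15 = 0.4571.
W = η·Q_H = 0.4571 × 5810 = 2660 J.

W ≈ 2660 J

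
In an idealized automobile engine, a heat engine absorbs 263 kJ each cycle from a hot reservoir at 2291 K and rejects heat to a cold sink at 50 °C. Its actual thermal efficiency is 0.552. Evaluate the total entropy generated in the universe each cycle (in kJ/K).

T_C = 50 °C → 50 + 273.15 = 323.15 K.
W = η·Q_H = 0.552 × 263 = 145.2 kJ, so Q_C = Q_H − W = 117.8 kJ.
Entropy balance on the reservoirs: −Q_H/T_H = -0.1148 kJ/K, +Q_C/T_C = 0.3646 kJ/K.
ΔS_univ = −Q_H/T_H + Q_C/T_C = 0.2498 kJ/K (> 0, since η = 0.552 < η_Carnot = 0.859).

ΔS_univ ≈ 0.2498 kJ/K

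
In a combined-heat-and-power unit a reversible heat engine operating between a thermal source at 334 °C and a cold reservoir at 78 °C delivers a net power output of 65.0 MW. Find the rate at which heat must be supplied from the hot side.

T_H = 334 °C → 334 + 273.15 = 607.15 K.
T_C = 78 °C → 78 + 273.15 = 351.15 K.
Since the cycle is reversible, η = 1 − T_C/T_H = 1 − 351.15/607.15 = 0.4216.
Q_H = W/η = 65.0/0.4216 = 154 MW.

Q̇_H ≈ 154 MW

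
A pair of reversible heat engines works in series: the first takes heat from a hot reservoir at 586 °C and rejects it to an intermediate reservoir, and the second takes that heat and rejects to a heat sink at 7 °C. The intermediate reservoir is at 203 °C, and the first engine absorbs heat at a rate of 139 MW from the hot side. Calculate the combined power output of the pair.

T_H = 586 °C → 586 + 273.15 = 859.15 K.
T_C = 7 °C → 7 + 273.15 = 280.15 K.
Two reversible stages in series are equivalent to a single Carnot engine between T_H and T_C, so η_total = 1 − T_C/T_H = 1 − 280.15/859.15 = 0.6739.
W_total = η_total · Q_H = 0.6739 × 139 = 93.7 MW.

Ẇ_total ≈ 93.7 MW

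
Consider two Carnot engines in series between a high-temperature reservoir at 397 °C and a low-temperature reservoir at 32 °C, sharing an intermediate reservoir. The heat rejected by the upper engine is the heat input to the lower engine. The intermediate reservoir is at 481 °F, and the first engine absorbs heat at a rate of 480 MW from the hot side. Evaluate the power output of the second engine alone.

T_H = 397 °C → 397 + 273.15 = 670.15 K.
T_C = 32 °C → 32 + 273.15 = 305.15 K.
T_m = 481 °F → (481 − 32) × 5/9 = 249.44 °C = 522.59 K.
Heat entering the second stage: Q_m = Q_H·(T_m/T_H) = 480 × 522.59/670.15 = 374 MW.
Second-stage efficiency η₂ = 1 − T_C/T_m = 1 − 305.15/522.59 = 0.4161, so W₂ = η₂·Q_m = 156 MW.

Ẇ₂ ≈ 156 MW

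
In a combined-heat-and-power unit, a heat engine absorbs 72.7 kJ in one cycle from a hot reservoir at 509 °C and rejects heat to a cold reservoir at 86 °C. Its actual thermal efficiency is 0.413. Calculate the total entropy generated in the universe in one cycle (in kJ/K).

T_H = 509 °C → 509 + 273.15 = 782.15 K.
T_C = 86 °C → 86 + 273.15 = 359.15 K.
W = η·Q_H = 0.413 × 72.7 = 30.03 kJ, so Q_C = Q_H − W = 42.67 kJ.
Reservoir entropy changes: ΔS_H = −Q_H/T_H = −72.7/782.15 = -0.09295 kJ/K and ΔS_C = +Q_C/T_C = 42.67/359.15 = 0.1188 kJ/K.
ΔS_univ = −Q_H/T_H + Q_C/T_C = 0.02587 kJ/K (> 0, since η = 0.413 < η_Carnot = 0.541).

ΔS_univ ≈ 0.02587 kJ/K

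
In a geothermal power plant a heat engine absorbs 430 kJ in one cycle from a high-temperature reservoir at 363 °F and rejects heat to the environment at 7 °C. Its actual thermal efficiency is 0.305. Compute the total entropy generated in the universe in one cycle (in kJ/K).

ΔS_univ ≈ 0.126 kJ/K

T_H = 363 °F → (363 − 32) × 5/9 = 183.89 °C = 457.04 K.
T_C = 7 °C → 7 + 273.15 = 280.15 K.
W = η·Q_H = 0.305 × 430 = 131.2 kJ, so Q_C = Q_H − W = 298.9 kJ.
Reservoir entropy changes: ΔS_H = −Q_H/T_H = −430/457.04 = -0.9408 kJ/K and ΔS_C = +Q_C/T_C = 298.9/280.15 = 1.067 kJ/K.
ΔS_univ = −Q_H/T_H + Q_C/T_C = 0.126 kJ/K (> 0, since η = 0.305 < η_Carnot = 0.387).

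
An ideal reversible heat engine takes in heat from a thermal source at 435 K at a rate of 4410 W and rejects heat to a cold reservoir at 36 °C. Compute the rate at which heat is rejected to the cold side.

Q̇_C ≈ 3134 W

T_C = 36 °C → 36 + 273.15 = 309.15 K.
The Carnot efficiency is η = 1 − T_C/T_H = 1 − 309.15/435.00 = 0.2893.
For a reversible cycle Q_C/Q_H = T_C/T_H, so Q_C = 4410 × 309.15/435.00 = 3134 W.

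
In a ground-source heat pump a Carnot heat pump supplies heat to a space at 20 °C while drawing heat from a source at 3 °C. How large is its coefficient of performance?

COP_HP ≈ 17.24

T_H = 20 °C → 20 + 273.15 = 293.15 K.
T_C = 3 °C → 3 + 273.15 = 276.15 K.
Reversible heating COP: COP_HP = T_H/(T_H − T_C) = 293.15/(293.15 − 276.15) = 17.24.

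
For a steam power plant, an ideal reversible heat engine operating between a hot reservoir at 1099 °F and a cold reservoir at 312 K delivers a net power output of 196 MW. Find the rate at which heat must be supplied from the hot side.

T_H = 1099 °F → (1099 − 32) × 5/9 = 592.78 °C = 865.93 K.
The Carnot efficiency is η = 1 − T_C/T_H = 1 − 312.00/865.93 = 0.6397.
Q_H = W/η = 196/0.6397 = 306.4 MW.

Q̇_H ≈ 306.4 MW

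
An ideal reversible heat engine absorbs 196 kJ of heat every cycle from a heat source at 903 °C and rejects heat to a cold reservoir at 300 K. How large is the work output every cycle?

T_H = 903 °C → 903 + 273.15 = 1176.15 K.
Carnot efficiency: η = 1 − T_C/T_H = 1 − 300.00/1176.15 = 0.7449.
W = η·Q_H = 0.7449 × 196 = 146 kJ.

W ≈ 146 kJ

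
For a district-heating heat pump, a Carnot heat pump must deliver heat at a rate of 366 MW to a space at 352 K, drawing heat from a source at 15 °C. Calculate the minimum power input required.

T_C = 15 °C → 15 + 273.15 = 288.15 K.
Reversible heating COP: COP_HP = T_H/(T_H − T_C) = 352.00/63.85 = 5.5129.
W = Q_H/COP_HP = 366/5.5129 = 66.4 MW.

Ẇ_in ≈ 66.4 MW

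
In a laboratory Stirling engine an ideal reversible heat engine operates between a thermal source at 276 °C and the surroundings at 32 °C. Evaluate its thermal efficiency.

T_H = 276 °C → 276 + 273.15 = 549.15 K.
T_C = 32 °C → 32 + 273.15 = 305.15 K.
η_rev = 1 − T_C/T_H = 1 − 305.15/549.15 = 0.444.

η ≈ 0.444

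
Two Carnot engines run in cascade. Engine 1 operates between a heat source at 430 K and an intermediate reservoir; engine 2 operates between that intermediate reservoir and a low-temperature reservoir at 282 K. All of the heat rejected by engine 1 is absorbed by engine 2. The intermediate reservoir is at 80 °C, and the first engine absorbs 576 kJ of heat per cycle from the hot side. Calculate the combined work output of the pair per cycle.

Two reversible stages in series are equivalent to a single Carnot engine between T_H and T_C, so η_total = 1 − T_C/T_H = 1 − 282.00/430.00 = 0.3442.
W_total = η_total · Q_H = 0.3442 × 576 = 198 kJ.

W_total ≈ 198 kJ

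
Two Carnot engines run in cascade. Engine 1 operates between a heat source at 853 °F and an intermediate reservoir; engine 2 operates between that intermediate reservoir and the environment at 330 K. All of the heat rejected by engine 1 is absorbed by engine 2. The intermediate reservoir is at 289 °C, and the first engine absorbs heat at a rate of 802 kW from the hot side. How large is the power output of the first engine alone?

Ẇ₁ ≈ 183.8 kW

T_H = 853 °F → (853 − 32) × 5/9 = 456.11 °C = 729.26 K.
T_m = 289 °C → 289 + 273.15 = 562.15 K.
First-stage efficiency η₁ = 1 − T_m/T_H = 1 − 562.15/729.26 = 0.2292.
W₁ = η₁·Q_H = 0.2292 × 802 = 183.8 kW.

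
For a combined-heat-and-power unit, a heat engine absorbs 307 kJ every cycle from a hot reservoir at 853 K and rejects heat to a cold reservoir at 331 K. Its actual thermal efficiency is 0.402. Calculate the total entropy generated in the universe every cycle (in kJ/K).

W = η·Q_H = 0.402 × 307 = 123.4 kJ, so Q_C = Q_H − W = 183.6 kJ.
Entropy balance on the reservoirs: −Q_H/T_H = -0.3599 kJ/K, +Q_C/T_C = 0.5546 kJ/K.
ΔS_univ = −Q_H/T_H + Q_C/T_C = 0.195 kJ/K (> 0, since η = 0.402 < η_Carnot = 0.612).

ΔS_univ ≈ 0.195 kJ/K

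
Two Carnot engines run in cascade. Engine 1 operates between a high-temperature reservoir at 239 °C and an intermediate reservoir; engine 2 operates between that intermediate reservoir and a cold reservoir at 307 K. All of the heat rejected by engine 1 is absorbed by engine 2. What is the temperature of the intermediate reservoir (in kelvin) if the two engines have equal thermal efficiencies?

T_m ≈ 396.5 K

T_H = 239 °C → 239 + 273.15 = 512.15 K.
Equal efficiencies require 1 − T_m/T_H = 1 − T_C/T_m, i.e. T_m/T_H = T_C/T_m, so T_m = √(T_H·T_C) = √(512.15 × 307.00) = 396.5 K.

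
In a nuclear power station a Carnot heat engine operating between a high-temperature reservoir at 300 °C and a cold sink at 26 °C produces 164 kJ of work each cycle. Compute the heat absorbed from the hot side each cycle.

Q_H ≈ 343 kJ

T_H = 300 °C → 300 + 273.15 = 573.15 K.
T_C = 26 °C → 26 + 273.15 = 299.15 K.
η_rev = 1 − T_C/T_H = 1 − 299.15/573.15 = 0.4781.
Q_H = W/η = 164/0.4781 = 343 kJ.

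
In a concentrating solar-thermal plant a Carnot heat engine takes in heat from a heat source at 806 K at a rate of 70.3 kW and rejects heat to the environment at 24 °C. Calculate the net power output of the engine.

T_C = 24 °C → 24 + 273.15 = 297.15 K.
Carnot efficiency: η = 1 − T_C/T_H = 1 − 297.15/806.00 = 0.6313.
W = η·Q_H = 0.6313 × 70.3 = 44.4 kW.

Ẇ ≈ 44.4 kW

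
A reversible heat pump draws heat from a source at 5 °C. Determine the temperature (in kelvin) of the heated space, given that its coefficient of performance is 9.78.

T_H ≈ 310 K

T_C = 5 °C → 5 + 273.15 = 278.15 K.
COP_HP = T_H/(T_H − T_C) ⇒ T_H = T_C·COP_HP/(COP_HP − 1) = 278.15 × 9.78/(9.78 − 1) = 310 K.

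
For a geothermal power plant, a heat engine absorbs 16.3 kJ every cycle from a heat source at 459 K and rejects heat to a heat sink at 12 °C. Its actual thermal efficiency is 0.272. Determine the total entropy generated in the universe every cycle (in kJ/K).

ΔS_univ ≈ 0.006103 kJ/K

T_C = 12 °C → 12 + 273.15 = 285.15 K.
W = η·Q_H = 0.272 × 16.3 = 4.434 kJ, so Q_C = Q_H − W = 11.87 kJ.
The hot reservoir loses entropy Q_H/T_H = 16.3/459.00 = 0.03551 kJ/K; the cold reservoir gains Q_C/T_C = 11.87/285.15 = 0.04161 kJ/K.
ΔS_univ = −Q_H/T_H + Q_C/T_C = 0.006103 kJ/K (> 0, since η = 0.272 < η_Carnot = 0.379).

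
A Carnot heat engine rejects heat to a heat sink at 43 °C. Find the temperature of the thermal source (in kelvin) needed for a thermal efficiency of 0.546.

T_C = 43 °C → 43 + 273.15 = 316.15 K.
From η = 1 − T_C/T_H, solving for T_H gives T_H = T_C/(1 − η) = 316.15/(1 − 0.546) = 696 K.

T_H ≈ 696 K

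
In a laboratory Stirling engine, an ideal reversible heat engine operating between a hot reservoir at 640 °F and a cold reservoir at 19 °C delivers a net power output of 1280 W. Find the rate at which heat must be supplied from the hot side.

T_H = 640 °F → (640 − 32) × 5/9 = 337.78 °C = 610.93 K.
T_C = 19 °C → 19 + 273.15 = 292.15 K.
η_rev = 1 − T_C/T_H = 1 − 292.15/610.93 = 0.5218.
Q_H = W/η = 1280/0.5218 = 2450 W.

Q̇_H ≈ 2450 W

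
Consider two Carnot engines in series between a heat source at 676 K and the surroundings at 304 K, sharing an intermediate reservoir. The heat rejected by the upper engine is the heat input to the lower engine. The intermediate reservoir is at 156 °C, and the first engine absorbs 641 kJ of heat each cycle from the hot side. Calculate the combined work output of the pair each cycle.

W_total ≈ 353 kJ

Two reversible stages in series are equivalent to a single Carnot engine between T_H and T_C, so η_total = 1 − T_C/T_H = 1 − 304.00/676.00 = 0.5503.
W_total = η_total · Q_H = 0.5503 × 641 = 353 kJ.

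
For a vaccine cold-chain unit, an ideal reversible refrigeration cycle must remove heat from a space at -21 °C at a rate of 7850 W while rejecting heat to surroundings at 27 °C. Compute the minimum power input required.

T_H = 27 °C → 27 + 273.15 = 300.15 K.
T_C = -21 °C → -21 + 273.15 = 252.15 K.
COP_R = T_C/(T_H − T_C) = 252.15/48.00 = 5.2531.
W = Q_C/COP_R = 7850/5.2531 = 1494 W.

Ẇ_in ≈ 1494 W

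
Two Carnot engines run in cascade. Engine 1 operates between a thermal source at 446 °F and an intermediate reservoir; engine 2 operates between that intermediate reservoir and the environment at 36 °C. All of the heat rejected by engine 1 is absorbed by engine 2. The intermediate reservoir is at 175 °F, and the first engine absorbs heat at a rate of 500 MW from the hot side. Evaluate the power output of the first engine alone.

T_H = 446 °F → (446 − 32) × 5/9 = 230.00 °C = 503.15 K.
T_C = 36 °C → 36 + 273.15 = 309.15 K.
T_m = 175 °F → (175 − 32) × 5/9 = 79.44 °C = 352.59 K.
First-stage efficiency η₁ = 1 − T_m/T_H = 1 − 352.59/503.15 = 0.2992.
W₁ = η₁·Q_H = 0.2992 × 500 = 150 MW.

Ẇ₁ ≈ 150 MW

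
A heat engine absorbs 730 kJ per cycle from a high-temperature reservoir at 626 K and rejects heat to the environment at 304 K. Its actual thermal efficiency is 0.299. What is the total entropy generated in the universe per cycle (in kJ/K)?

ΔS_univ ≈ 0.517 kJ/K

W = η·Q_H = 0.299 × 730 = 218.3 kJ, so Q_C = Q_H − W = 511.7 kJ.
Reservoir entropy changes: ΔS_H = −Q_H/T_H = −730/626.00 = -1.166 kJ/K and ΔS_C = +Q_C/T_C = 511.7/304.00 = 1.683 kJ/K.
ΔS_univ = −Q_H/T_H + Q_C/T_C = 0.517 kJ/K (> 0, since η = 0.299 < η_Carnot = 0.514).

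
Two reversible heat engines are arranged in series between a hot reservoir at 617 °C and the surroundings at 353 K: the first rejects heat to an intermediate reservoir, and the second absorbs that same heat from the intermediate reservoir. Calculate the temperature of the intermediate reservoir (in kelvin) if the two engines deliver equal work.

T_H = 617 °C → 617 + 273.15 = 890.15 K.
For reversible stages Q_m = Q_H·(T_m/T_H). Setting W₁ = Q_H(1 − T_m/T_H) equal to W₂ = Q_m(1 − T_C/T_m) = Q_H·(T_m − T_C)/T_H gives T_H − T_m = T_m − T_C, so T_m = (T_H + T_C)/2 = (890.15 + 353.00)/2 = 622 K.

T_m ≈ 622 K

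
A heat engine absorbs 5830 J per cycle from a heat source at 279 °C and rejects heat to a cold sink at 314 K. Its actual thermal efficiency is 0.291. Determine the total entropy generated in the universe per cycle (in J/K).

T_H = 279 °C → 279 + 273.15 = 552.15 K.
W = η·Q_H = 0.291 × 5830 = 1697 J, so Q_C = Q_H − W = 4133 J.
Entropy balance on the reservoirs: −Q_H/T_H = -10.56 J/K, +Q_C/T_C = 13.16 J/K.
ΔS_univ = −Q_H/T_H + Q_C/T_C = 2.605 J/K (> 0, since η = 0.291 < η_Carnot = 0.431).

ΔS_univ ≈ 2.605 J/K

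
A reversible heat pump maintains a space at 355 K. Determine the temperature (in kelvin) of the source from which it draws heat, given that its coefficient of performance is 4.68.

COP_HP = T_H/(T_H − T_C) ⇒ T_C = T_H·(COP_HP − 1)/COP_HP = 355.00 × (4.68 − 1)/4.68 = 279 K.

T_C ≈ 279 K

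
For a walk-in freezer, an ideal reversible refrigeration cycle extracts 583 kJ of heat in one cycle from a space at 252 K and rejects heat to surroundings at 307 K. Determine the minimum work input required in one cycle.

COP_R = T_C/(T_H − T_C) = 252.00/55.00 = 4.5818.
W = Q_C/COP_R = 583/4.5818 = 127 kJ.

W_in ≈ 127 kJ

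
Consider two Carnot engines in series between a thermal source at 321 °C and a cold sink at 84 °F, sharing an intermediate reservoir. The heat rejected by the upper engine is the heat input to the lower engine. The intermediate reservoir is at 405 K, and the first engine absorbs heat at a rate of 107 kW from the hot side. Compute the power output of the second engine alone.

T_H = 321 °C → 321 + 273.15 = 594.15 K.
T_C = 84 °F → (84 − 32) × 5/9 = 28.89 °C = 302.04 K.
Heat entering the second stage: Q_m = Q_H·(T_m/T_H) = 107 × 405.00/594.15 = 72.9 kW.
Second-stage efficiency η₂ = 1 − T_C/T_m = 1 − 302.04/405.00 = 0.2542, so W₂ = η₂·Q_m = 18.5 kW.

Ẇ₂ ≈ 18.5 kW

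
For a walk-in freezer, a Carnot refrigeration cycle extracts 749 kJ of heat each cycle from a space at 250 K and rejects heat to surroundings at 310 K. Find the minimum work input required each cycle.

W_in ≈ 180 kJ

The reversible coefficient of performance is COP_R = T_C/(T_H − T_C) = 250.00/60.00 = 4.1667.
W = Q_C/COP_R = 749/4.1667 = 180 kJ.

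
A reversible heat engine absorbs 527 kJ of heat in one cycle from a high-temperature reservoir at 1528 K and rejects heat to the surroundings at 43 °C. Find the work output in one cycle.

T_C = 43 °C → 43 + 273.15 = 316.15 K.
The Carnot efficiency is η = 1 − T_C/T_H = 1 − 316.15/1528.00 = 0.7931.
W = η·Q_H = 0.7931 × 527 = 418.0 kJ.

W ≈ 418.0 kJ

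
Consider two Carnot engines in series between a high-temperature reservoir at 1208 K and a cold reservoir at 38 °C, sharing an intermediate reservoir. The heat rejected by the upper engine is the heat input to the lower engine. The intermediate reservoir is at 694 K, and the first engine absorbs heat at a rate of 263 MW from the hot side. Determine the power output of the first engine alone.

T_C = 38 °C → 38 + 273.15 = 311.15 K.
First-stage efficiency η₁ = 1 − T_m/T_H = 1 − 694.00/1208.00 = 0.4255.
W₁ = η₁·Q_H = 0.4255 × 263 = 112 MW.

Ẇ₁ ≈ 112 MW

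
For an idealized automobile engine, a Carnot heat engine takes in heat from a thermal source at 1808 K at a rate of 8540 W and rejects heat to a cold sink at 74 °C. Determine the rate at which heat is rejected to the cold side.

Q̇_C ≈ 1640 W

T_C = 74 °C → 74 + 273.15 = 347.15 K.
Since the cycle is reversible, η = 1 − T_C/T_H = 1 − 347.15/1808.00 = 0.8080.
For a reversible cycle Q_C/Q_H = T_C/T_H, so Q_C = 8540 × 347.15/1808.00 = 1640 W.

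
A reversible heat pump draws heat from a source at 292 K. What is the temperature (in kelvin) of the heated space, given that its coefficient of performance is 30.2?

T_H ≈ 302.0 K

COP_HP = T_H/(T_H − T_C) ⇒ T_H = T_C·COP_HP/(COP_HP − 1) = 292.00 × 30.2/(30.2 − 1) = 302.0 K.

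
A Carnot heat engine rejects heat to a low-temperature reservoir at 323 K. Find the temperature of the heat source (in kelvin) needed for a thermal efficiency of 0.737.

T_H ≈ 1230 K

From η = 1 − T_C/T_H, solving for T_H gives T_H = T_C/(1 − η) = 323.00/(1 − 0.737) = 1230 K.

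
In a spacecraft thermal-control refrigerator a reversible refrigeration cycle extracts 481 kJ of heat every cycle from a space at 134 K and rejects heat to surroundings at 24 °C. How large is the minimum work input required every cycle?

T_H = 24 °C → 24 + 273.15 = 297.15 K.
The reversible coefficient of performance is COP_R = T_C/(T_H − T_C) = 134.00/163.15 = 0.8213.
W = Q_C/COP_R = 481/0.8213 = 586 kJ.

W_in ≈ 586 kJ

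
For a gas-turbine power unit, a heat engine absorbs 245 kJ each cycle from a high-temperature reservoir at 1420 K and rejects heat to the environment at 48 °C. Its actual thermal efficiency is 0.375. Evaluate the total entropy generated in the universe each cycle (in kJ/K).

ΔS_univ ≈ 0.304 kJ/K

T_C = 48 °C → 48 + 273.15 = 321.15 K.
W = η·Q_H = 0.375 × 245 = 91.88 kJ, so Q_C = Q_H − W = 153.1 kJ.
Reservoir entropy changes: ΔS_H = −Q_H/T_H = −245/1420.00 = -0.1725 kJ/K and ΔS_C = +Q_C/T_C = 153.1/321.15 = 0.4768 kJ/K.
ΔS_univ = −Q_H/T_H + Q_C/T_C = 0.304 kJ/K (> 0, since η = 0.375 < η_Carnot = 0.774).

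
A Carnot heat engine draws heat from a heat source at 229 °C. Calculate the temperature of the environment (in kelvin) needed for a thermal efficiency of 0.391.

T_H = 229 °C → 229 + 273.15 = 502.15 K.
From η = 1 − T_C/T_H, T_C = T_H·(1 − η) = 502.15 × (1 − 0.391) = 306 K.

T_C ≈ 306 K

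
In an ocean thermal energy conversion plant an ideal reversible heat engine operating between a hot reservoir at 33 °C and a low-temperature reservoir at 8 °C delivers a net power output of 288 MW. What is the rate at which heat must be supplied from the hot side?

Q̇_H ≈ 3530 MW

T_H = 33 °C → 33 + 273.15 = 306.15 K.
T_C = 8 °C → 8 + 273.15 = 281.15 K.
The Carnot efficiency is η = 1 − T_C/T_H = 1 − 281.15/306.15 = 0.0817.
Q_H = W/η = 288/0.0817 = 3530 MW.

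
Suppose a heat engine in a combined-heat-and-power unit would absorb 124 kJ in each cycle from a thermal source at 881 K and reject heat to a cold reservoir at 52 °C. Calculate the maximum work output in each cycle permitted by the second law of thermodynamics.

W_max ≈ 78.2 kJ

T_C = 52 °C → 52 + 273.15 = 325.15 K.
The upper bound on efficiency is η_max = 1 − T_C/T_H = 1 − 325.15/881.00 = 0.6309.
W_max = η_max · Q_H = 0.6309 × 124 = 78.2 kJ.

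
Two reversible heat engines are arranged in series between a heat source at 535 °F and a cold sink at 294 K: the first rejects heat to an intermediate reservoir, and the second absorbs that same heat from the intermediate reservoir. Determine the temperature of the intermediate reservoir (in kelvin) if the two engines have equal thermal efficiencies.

T_m ≈ 403 K

T_H = 535 °F → (535 − 32) × 5/9 = 279.44 °C = 552.59 K.
Equal efficiencies require 1 − T_m/T_H = 1 − T_C/T_m, i.e. T_m/T_H = T_C/T_m, so T_m = √(T_H·T_C) = √(552.59 × 294.00) = 403 K.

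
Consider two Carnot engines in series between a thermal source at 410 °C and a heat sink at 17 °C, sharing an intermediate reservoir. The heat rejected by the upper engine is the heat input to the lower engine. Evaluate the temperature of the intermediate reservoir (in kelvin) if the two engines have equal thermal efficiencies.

T_m ≈ 445 K

T_H = 410 °C → 410 + 273.15 = 683.15 K.
T_C = 17 °C → 17 + 273.15 = 290.15 K.
Equal efficiencies require 1 − T_m/T_H = 1 − T_C/T_m, i.e. T_m/T_H = T_C/T_m, so T_m = √(T_H·T_C) = √(683.15 × 290.15) = 445 K.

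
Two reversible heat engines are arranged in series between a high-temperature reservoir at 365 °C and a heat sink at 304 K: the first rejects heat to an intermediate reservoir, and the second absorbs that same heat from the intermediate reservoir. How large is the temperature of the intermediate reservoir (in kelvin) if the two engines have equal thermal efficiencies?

T_m ≈ 440 K

T_H = 365 °C → 365 + 273.15 = 638.15 K.
Equal efficiencies require 1 − T_m/T_H = 1 − T_C/T_m, i.e. T_m/T_H = T_C/T_m, so T_m = √(T_H·T_C) = √(638.15 × 304.00) = 440 K.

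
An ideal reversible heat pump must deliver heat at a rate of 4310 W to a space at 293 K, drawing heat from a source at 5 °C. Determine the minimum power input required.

T_C = 5 °C → 5 + 273.15 = 278.15 K.
For a reversible heat pump, COP_HP = T_H/(T_H − T_C) = 293.00/14.85 = 19.7306.
W = Q_H/COP_HP = 4310/19.7306 = 218.4 W.

Ẇ_in ≈ 218.4 W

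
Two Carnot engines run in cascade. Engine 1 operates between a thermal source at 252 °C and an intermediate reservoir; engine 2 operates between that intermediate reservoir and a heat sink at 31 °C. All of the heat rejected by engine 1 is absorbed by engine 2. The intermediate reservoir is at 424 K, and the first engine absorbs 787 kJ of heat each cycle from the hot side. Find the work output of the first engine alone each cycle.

W₁ ≈ 152 kJ

T_H = 252 °C → 252 + 273.15 = 525.15 K.
T_C = 31 °C → 31 + 273.15 = 304.15 K.
First-stage efficiency η₁ = 1 − T_m/T_H = 1 − 424.00/525.15 = 0.1926.
W₁ = η₁·Q_H = 0.1926 × 787 = 152 kJ.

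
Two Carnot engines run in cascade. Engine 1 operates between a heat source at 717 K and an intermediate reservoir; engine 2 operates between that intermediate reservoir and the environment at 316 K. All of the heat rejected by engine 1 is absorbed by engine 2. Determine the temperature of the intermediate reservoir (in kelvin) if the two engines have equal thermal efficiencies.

T_m ≈ 476 K

Equal efficiencies require 1 − T_m/T_H = 1 − T_C/T_m, i.e. T_m/T_H = T_C/T_m, so T_m = √(T_H·T_C) = √(717.00 × 316.00) = 476 K.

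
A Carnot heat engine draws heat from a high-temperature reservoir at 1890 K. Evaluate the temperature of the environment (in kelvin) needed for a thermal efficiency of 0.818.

T_C ≈ 344 K

From η = 1 − T_C/T_H, T_C = T_H·(1 − η) = 1890.00 × (1 − 0.818) = 344 K.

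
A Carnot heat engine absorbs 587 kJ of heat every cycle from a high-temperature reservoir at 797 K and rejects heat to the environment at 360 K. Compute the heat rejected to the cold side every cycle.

Carnot efficiency: η = 1 − T_C/T_H = 1 − 360.00/797.00 = 0.5483.
For a reversible cycle Q_C/Q_H = T_C/T_H, so Q_C = 587 × 360.00/797.00 = 265 kJ.

Q_C ≈ 265 kJ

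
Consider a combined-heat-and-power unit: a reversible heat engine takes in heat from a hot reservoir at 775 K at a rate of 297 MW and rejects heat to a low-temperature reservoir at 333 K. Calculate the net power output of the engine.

For a reversible engine, η = 1 − T_C/T_H = 1 − 333.00/775.00 = 0.5703.
W = η·Q_H = 0.5703 × 297 = 169 MW.

Ẇ ≈ 169 MW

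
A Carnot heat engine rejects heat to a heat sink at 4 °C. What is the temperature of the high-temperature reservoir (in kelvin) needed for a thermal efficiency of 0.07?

T_H ≈ 298 K

T_C = 4 °C → 4 + 273.15 = 277.15 K.
From η = 1 − T_C/T_H, solving for T_H gives T_H = T_C/(1 − η) = 277.15/(1 − 0.07) = 298 K.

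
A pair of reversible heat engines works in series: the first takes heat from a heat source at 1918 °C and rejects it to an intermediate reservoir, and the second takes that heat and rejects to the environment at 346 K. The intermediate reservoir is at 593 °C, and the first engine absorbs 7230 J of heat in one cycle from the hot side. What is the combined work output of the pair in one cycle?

T_H = 1918 °C → 1918 + 273.15 = 2191.15 K.
Two reversible stages in series are equivalent to a single Carnot engine between T_H and T_C, so η_total = 1 − T_C/T_H = 1 − 346.00/2191.15 = 0.8421.
W_total = η_total · Q_H = 0.8421 × 7230 = 6088 J.

W_total ≈ 6088 J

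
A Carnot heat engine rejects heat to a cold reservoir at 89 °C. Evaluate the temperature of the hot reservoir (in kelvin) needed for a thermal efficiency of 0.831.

T_C = 89 °C → 89 + 273.15 = 362.15 K.
From η = 1 − T_C/T_H, solving for T_H gives T_H = T_C/(1 − η) = 362.15/(1 − 0.831) = 2140 K.

T_H ≈ 2140 K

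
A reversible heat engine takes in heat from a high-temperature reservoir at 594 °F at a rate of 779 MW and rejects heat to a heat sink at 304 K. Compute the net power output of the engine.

T_H = 594 °F → (594 − 32) × 5/9 = 312.22 °C = 585.37 K.
For a reversible engine, η = 1 − T_C/T_H = 1 − 304.00/585.37 = 0.4807.
W = η·Q_H = 0.4807 × 779 = 374 MW.

Ẇ ≈ 374 MW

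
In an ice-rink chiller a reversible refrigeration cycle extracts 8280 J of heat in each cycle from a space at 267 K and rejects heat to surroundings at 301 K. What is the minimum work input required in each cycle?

The reversible coefficient of performance is COP_R = T_C/(T_H − T_C) = 267.00/34.00 = 7.8529.
W = Q_C/COP_R = 8280/7.8529 = 1054 J.

W_in ≈ 1054 J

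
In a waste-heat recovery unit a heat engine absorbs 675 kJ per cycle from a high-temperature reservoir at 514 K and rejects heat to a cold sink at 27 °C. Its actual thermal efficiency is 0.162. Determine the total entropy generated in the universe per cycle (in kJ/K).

ΔS_univ ≈ 0.571 kJ/K

T_C = 27 °C → 27 + 273.15 = 300.15 K.
W = η·Q_H = 0.162 × 675 = 109.4 kJ, so Q_C = Q_H − W = 565.6 kJ.
Reservoir entropy changes: ΔS_H = −Q_H/T_H = −675/514.00 = -1.313 kJ/K and ΔS_C = +Q_C/T_C = 565.6/300.15 = 1.885 kJ/K.
ΔS_univ = −Q_H/T_H + Q_C/T_C = 0.571 kJ/K (> 0, since η = 0.162 < η_Carnot = 0.416).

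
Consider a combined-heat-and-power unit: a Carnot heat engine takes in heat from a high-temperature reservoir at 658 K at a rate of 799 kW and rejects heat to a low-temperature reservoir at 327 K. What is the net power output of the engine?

Ẇ ≈ 402 kW

For a reversible engine, η = 1 − T_C/T_H = 1 − 327.00/658.00 = 0.5030.
W = η·Q_H = 0.5030 × 799 = 402 kW.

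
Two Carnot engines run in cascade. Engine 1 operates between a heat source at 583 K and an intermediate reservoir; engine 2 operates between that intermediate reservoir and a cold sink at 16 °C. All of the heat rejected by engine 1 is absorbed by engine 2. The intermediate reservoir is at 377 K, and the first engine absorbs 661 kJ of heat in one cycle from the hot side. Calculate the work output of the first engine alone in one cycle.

W₁ ≈ 234 kJ

T_C = 16 °C → 16 + 273.15 = 289.15 K.
First-stage efficiency η₁ = 1 − T_m/T_H = 1 − 377.00/583.00 = 0.3533.
W₁ = η₁·Q_H = 0.3533 × 661 = 234 kJ.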